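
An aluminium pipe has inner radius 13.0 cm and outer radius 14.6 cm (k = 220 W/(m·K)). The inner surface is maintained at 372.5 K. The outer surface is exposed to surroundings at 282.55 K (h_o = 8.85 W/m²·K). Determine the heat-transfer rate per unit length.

Series thermal resistances, inner to outer:
  R'_aluminium = ln(0.146/0.130)/(2πk) = 0.1161/(2π·220) = 8.397×10^-5 m·K/W
  R'_conv,out = 1/(2πr h) = 1/(2π·0.146·8.85) = 0.1232 m·K/W
ΣR = 8.397×10^-5 + 0.1232 = 0.1233 m·K/W
Q' = ΔT/ΣR = (372.5 K − 282.55 K)/0.1233 = 730 W/m

Q' = 730 W/m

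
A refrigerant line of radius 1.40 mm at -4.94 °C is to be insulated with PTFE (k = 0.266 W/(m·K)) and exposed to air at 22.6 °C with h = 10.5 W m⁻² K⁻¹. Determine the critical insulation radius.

r_cr = 2.53 cm

For a cylinder, r_cr = k_ins/h = 0.266/10.5 = 0.0253 m = 2.53 cm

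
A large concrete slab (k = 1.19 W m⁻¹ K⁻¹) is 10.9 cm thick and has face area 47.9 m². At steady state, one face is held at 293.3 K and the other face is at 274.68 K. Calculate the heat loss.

Q = kA·ΔT/L = 1.19 × 47.9 × |293.3 K − 274.68 K| / 0.109 = 9740 W

Q = 9740 W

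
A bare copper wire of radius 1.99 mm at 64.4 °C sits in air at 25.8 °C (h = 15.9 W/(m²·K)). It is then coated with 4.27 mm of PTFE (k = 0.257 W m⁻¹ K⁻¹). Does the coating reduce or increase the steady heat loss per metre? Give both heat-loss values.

increases: 7.67 → 16.7 W/m

Critical radius for a cylinder: r_cr = k/h = 0.0162 m = 1.62 cm.
Outer radius after coating: r₂ = 0.00199 + 0.00427 = 0.00626 m.
Since r₁ < r_cr and r₂ ≤ r_cr, the coating moves toward the maximum at r_cr — heat loss rises.
Bare: R = 1/(2πr₁h) = 5.030 m·K/W; Q = 38.6/5.030 = 7.67 W/m.
Coated: R = R_cond + R_conv = 2.309 m·K/W; Q = 38.6/2.309 = 16.7 W/m.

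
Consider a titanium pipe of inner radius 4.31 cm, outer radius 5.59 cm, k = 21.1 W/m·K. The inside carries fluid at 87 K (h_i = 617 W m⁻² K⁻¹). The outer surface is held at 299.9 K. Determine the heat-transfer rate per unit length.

Treat each layer as a resistance in series:
  R'_conv,in = 1/(2πr h) = 1/(2π·0.0431·617) = 0.005985 m·K/W
  R'_titanium = ln(0.0559/0.0431)/(2πk) = 0.2600/(2π·21.1) = 0.001961 m·K/W
ΣR = 0.005985 + 0.001961 = 0.007946 m·K/W
Q' = ΔT/ΣR = (87 K − 299.9 K)/0.007946 = -26800 W/m
(Negative Q' ⇒ heat flows inward; heat gain = 26800 W/m.)

Q' = 26800 W/m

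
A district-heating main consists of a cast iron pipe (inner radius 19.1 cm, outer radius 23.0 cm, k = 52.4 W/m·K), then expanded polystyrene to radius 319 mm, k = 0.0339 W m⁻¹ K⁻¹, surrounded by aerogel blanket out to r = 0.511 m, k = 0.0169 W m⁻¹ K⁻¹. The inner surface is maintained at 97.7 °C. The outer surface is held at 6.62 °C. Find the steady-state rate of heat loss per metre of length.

Treat each layer as a resistance in series:
  R'_cast iron = ln(0.230/0.191)/(2πk) = 0.1858/(2π·52.4) = 5.643×10^-4 m·K/W
  R'_expanded polystyrene = ln(0.319/0.230)/(2πk) = 0.3271/(2π·0.0339) = 1.536 m·K/W
  R'_aerogel blanket = ln(0.511/0.319)/(2πk) = 0.4712/(2π·0.0169) = 4.437 m·K/W
ΣR = 5.643×10^-4 + 1.536 + 4.437 = 5.974 m·K/W
Q' = ΔT/ΣR = (97.7 °C − 6.62 °C)/5.974 = 15.2 W/m

Q' = 15.2 W/m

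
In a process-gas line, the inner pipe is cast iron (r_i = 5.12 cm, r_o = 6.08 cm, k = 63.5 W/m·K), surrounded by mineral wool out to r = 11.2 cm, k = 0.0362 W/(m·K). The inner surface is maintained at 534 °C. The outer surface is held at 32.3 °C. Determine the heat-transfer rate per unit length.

Q' = 187 W/m

Series thermal resistances, inner to outer:
  R'_cast iron = ln(0.0608/0.0512)/(2πk) = 0.1719/(2π·63.5) = 4.307×10^-4 m·K/W
  R'_mineral wool = ln(0.112/0.0608)/(2πk) = 0.6109/(2π·0.0362) = 2.686 m·K/W
ΣR = 4.307×10^-4 + 2.686 = 2.686 m·K/W
Q' = ΔT/ΣR = (534 °C − 32.3 °C)/2.686 = 187 W/m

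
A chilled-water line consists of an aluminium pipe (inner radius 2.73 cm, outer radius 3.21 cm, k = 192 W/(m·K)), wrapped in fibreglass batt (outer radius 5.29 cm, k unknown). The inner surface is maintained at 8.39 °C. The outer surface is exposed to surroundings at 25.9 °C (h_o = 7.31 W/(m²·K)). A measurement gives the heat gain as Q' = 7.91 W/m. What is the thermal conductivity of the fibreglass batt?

ΣR = ΔT/Q' = |8.39 − 25.9|/7.91 = 2.214 m·K/W
Known resistances:
  R'_aluminium = ln(0.0321/0.0273)/(2πk) = 0.1620/(2π·192) = 1.343×10^-4 m·K/W
  R'_conv,out = 1/(2πr h) = 1/(2π·0.0529·7.31) = 0.4116 m·K/W
R_fibreglass batt = ΣR − ΣR_known = 2.214 − 0.4117 = 1.802 m·K/W
ln(r₂/r₁)/(2πk) = 1.802 ⇒ k = 0.4995/(2π·1.802) = 0.0441 W/m·K

k = 0.0441 W/m·K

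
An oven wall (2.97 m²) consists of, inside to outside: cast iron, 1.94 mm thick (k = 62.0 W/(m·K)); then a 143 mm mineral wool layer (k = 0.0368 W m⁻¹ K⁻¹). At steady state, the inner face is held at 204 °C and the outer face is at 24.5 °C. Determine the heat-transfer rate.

Treat each layer as a resistance in series:
  R_cast iron = L/(kA) = 0.00194/(62.0·2.97) = 1.054×10^-5 K/W
  R_mineral wool = L/(kA) = 0.143/(0.0368·2.97) = 1.308 K/W
ΣR = 1.054×10^-5 + 1.308 = 1.308 K/W
Q = ΔT/ΣR = (204 °C − 24.5 °C)/1.308 = 137 W

Q = 137 W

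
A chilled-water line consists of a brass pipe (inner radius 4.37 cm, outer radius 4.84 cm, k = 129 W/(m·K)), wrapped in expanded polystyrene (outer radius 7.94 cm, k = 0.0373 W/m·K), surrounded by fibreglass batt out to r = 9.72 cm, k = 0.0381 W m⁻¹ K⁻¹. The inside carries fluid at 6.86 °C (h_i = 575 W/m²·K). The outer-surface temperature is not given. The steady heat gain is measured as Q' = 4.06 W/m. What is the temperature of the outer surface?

T_out = 18.9 °C

Sum the resistances:
  R'_conv,in = 1/(2πr h) = 1/(2π·0.0437·575) = 0.006334 m·K/W
  R'_brass = ln(0.0484/0.0437)/(2πk) = 0.1022/(2π·129) = 1.260×10^-4 m·K/W
  R'_expanded polystyrene = ln(0.0794/0.0484)/(2πk) = 0.4950/(2π·0.0373) = 2.112 m·K/W
  R'_fibreglass batt = ln(0.0972/0.0794)/(2πk) = 0.2023/(2π·0.0381) = 0.8450 m·K/W
ΣR = 2.964 m·K/W
ΔT = Q'·ΣR = 4.06 × 2.964 = 12.03 K
Heat flows inward, so T_out = T_in + ΔT = 6.86 + 12.03 = 18.9 °C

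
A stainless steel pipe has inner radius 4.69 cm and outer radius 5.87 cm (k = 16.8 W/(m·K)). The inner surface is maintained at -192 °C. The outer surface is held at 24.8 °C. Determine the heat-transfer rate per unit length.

Q' = 102 kW/m

Q' = 2πk·ΔT/ln(r₂/r₁) = 2π × 16.8 × 216.8 / ln(0.0587/0.0469) = 1.02×10^5 W/m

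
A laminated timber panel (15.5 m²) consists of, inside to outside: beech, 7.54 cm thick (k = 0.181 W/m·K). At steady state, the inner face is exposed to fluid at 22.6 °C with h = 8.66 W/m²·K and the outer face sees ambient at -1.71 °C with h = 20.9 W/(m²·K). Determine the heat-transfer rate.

Q = 650 W

Series thermal resistances, inner to outer:
  R_conv,in = 1/(hA) = 1/(8.66·15.5) = 0.007450 K/W
  R_beech = L/(kA) = 0.0754/(0.181·15.5) = 0.02688 K/W
  R_conv,out = 1/(hA) = 1/(20.9·15.5) = 0.003087 K/W
ΣR = 0.007450 + 0.02688 + 0.003087 = 0.03742 K/W
Q = ΔT/ΣR = (22.6 °C − -1.71 °C)/0.03742 = 650 W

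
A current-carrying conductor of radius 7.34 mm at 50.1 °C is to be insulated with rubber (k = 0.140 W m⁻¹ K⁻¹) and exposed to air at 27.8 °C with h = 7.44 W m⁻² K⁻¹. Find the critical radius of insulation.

For a cylinder, r_cr = k_ins/h = 0.140/7.44 = 0.0188 m = 1.88 cm

r_cr = 1.88 cm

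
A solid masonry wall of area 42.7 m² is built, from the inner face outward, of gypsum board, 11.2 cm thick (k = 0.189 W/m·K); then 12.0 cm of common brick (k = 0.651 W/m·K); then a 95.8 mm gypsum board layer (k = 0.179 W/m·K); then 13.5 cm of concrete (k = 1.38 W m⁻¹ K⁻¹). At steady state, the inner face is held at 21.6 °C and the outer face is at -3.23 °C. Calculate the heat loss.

Q = 752 W

Resistance network (inner→outer):
  R_gypsum board = L/(kA) = 0.112/(0.189·42.7) = 0.01388 K/W
  R_common brick = L/(kA) = 0.120/(0.651·42.7) = 0.004317 K/W
  R_gypsum board = L/(kA) = 0.0958/(0.179·42.7) = 0.01253 K/W
  R_concrete = L/(kA) = 0.135/(1.38·42.7) = 0.002291 K/W
ΣR = 0.01388 + 0.004317 + 0.01253 + 0.002291 = 0.03302 K/W
Q = ΔT/ΣR = (21.6 °C − -3.23 °C)/0.03302 = 752 W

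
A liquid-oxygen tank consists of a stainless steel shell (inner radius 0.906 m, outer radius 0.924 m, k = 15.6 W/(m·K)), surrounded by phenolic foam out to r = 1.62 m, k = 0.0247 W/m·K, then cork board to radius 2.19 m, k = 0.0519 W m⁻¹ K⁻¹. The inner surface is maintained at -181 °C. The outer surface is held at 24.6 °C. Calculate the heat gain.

Q = 118 W

Series thermal resistances, inner to outer:
  R_stainless steel = (1/0.906 − 1/0.924)/(4πk) = 0.02150/(4π·15.6) = 1.097×10^-4 K/W
  R_phenolic foam = (1/0.924 − 1/1.62)/(4πk) = 0.4650/(4π·0.0247) = 1.498 K/W
  R_cork board = (1/1.62 − 1/2.19)/(4πk) = 0.1607/(4π·0.0519) = 0.2463 K/W
ΣR = 1.097×10^-4 + 1.498 + 0.2463 = 1.744 K/W
Q = ΔT/ΣR = (-181 °C − 24.6 °C)/1.744 = -118 W
(Negative Q ⇒ heat flows inward; heat gain = 118 W.)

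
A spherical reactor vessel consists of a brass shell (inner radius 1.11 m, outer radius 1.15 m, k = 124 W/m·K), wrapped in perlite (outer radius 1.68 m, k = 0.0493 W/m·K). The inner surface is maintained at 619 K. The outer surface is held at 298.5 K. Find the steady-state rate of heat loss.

Q = 724 W

Series thermal resistances, inner to outer:
  R_brass = (1/1.11 − 1/1.15)/(4πk) = 0.03134/(4π·124) = 2.011×10^-5 K/W
  R_perlite = (1/1.15 − 1/1.68)/(4πk) = 0.2743/(4π·0.0493) = 0.4428 K/W
ΣR = 2.011×10^-5 + 0.4428 = 0.4428 K/W
Q = ΔT/ΣR = (619 K − 298.5 K)/0.4428 = 724 W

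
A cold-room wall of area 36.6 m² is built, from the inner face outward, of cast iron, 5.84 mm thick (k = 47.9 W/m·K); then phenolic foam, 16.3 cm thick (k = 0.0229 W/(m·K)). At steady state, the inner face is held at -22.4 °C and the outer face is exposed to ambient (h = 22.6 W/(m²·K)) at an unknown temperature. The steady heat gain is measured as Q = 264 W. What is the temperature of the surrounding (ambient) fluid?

T_out = 29.3 °C

Series resistances:
  R_cast iron = L/(kA) = 0.00584/(47.9·36.6) = 3.331×10^-6 K/W
  R_phenolic foam = L/(kA) = 0.163/(0.0229·36.6) = 0.1945 K/W
  R_conv,out = 1/(hA) = 1/(22.6·36.6) = 0.001209 K/W
ΣR = 0.1957 K/W
ΔT = Q·ΣR = 264 × 0.1957 = 51.66 K
Heat flows inward, so T_out = T_in + ΔT = -22.4 + 51.66 = 29.3 °C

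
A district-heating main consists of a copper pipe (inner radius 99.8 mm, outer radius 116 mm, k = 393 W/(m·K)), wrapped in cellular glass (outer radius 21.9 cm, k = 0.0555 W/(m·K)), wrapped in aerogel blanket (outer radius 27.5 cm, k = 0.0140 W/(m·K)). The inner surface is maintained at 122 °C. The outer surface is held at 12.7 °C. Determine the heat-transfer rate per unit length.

Q' = 24.8 W/m

Resistance network (inner→outer):
  R'_copper = ln(0.116/0.0998)/(2πk) = 0.1504/(2π·393) = 6.092×10^-5 m·K/W
  R'_cellular glass = ln(0.219/0.116)/(2πk) = 0.6355/(2π·0.0555) = 1.822 m·K/W
  R'_aerogel blanket = ln(0.275/0.219)/(2πk) = 0.2277/(2π·0.0140) = 2.589 m·K/W
ΣR = 6.092×10^-5 + 1.822 + 2.589 = 4.411 m·K/W
Q' = ΔT/ΣR = (122 °C − 12.7 °C)/4.411 = 24.8 W/m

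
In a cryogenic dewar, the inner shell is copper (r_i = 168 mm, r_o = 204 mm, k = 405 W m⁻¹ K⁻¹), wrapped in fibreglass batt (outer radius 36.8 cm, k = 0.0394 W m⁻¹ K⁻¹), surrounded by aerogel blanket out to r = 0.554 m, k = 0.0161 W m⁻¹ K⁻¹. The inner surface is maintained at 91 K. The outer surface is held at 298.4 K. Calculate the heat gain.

Treat each layer as a resistance in series:
  R_copper = (1/0.168 − 1/0.204)/(4πk) = 1.050/(4π·405) = 2.064×10^-4 K/W
  R_fibreglass batt = (1/0.204 − 1/0.368)/(4πk) = 2.185/(4π·0.0394) = 4.412 K/W
  R_aerogel blanket = (1/0.368 − 1/0.554)/(4πk) = 0.9123/(4π·0.0161) = 4.509 K/W
ΣR = 2.064×10^-4 + 4.412 + 4.509 = 8.921 K/W
Q = ΔT/ΣR = (91 K − 298.4 K)/8.921 = -23.2 W
(Negative Q ⇒ heat flows inward; heat gain = 23.2 W.)

Q = 23.2 W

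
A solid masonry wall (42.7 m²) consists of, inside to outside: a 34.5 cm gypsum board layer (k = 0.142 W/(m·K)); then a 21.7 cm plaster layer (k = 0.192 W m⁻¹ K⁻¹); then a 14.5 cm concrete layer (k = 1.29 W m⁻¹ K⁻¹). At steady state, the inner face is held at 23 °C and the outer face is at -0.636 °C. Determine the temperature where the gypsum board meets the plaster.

Resistance network (inner→outer):
  R_gypsum board = L/(kA) = 0.345/(0.142·42.7) = 0.05690 K/W
  R_plaster = L/(kA) = 0.217/(0.192·42.7) = 0.02647 K/W
  R_concrete = L/(kA) = 0.145/(1.29·42.7) = 0.002632 K/W
ΣR = 0.05690 + 0.02647 + 0.002632 = 0.08600 K/W
Q = ΔT/ΣR = (23 °C − -0.636 °C)/0.08600 = 274.8 W
From the inner boundary to the gypsum board/plaster interface, ΣR_partial = 0.05690 K/W.
T_interface = T_in − Q·ΣR_partial = 23 °C − (274.8)(0.05690) = 7.36 °C

T = 7.36 °C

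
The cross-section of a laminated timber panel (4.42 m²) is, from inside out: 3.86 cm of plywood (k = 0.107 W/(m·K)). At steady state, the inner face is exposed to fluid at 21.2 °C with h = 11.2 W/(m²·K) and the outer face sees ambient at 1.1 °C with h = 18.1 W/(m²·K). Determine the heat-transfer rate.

Q = 176 W

Series thermal resistances, inner to outer:
  R_conv,in = 1/(hA) = 1/(11.2·4.42) = 0.02020 K/W
  R_plywood = L/(kA) = 0.0386/(0.107·4.42) = 0.08162 K/W
  R_conv,out = 1/(hA) = 1/(18.1·4.42) = 0.01250 K/W
ΣR = 0.02020 + 0.08162 + 0.01250 = 0.1143 K/W
Q = ΔT/ΣR = (21.2 °C − 1.1 °C)/0.1143 = 176 W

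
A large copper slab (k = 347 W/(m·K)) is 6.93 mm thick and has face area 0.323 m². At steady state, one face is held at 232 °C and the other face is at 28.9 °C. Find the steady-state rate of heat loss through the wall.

Q = 3.28×10^6 W

Q = kA·ΔT/L = 347 × 0.323 × |232 °C − 28.9 °C| / 0.00693 = 3.28×10^6 W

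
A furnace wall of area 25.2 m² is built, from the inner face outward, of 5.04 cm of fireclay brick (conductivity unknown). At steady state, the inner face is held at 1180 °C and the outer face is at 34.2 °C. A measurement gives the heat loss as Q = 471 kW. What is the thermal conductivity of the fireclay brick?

ΣR = ΔT/Q = |1180 − 34.2|/4.71×10^5 = 0.002433 K/W
L/(kA) = 0.002433 ⇒ k = 0.0504/(0.002433·25.2) = 0.822 W/m·K

k = 0.822 W/m·K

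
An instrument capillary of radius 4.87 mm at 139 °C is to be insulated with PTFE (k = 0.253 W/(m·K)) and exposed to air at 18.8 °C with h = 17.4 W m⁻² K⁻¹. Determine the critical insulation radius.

r_cr = 1.45 cm

For a cylinder, r_cr = k_ins/h = 0.253/17.4 = 0.0145 m = 1.45 cm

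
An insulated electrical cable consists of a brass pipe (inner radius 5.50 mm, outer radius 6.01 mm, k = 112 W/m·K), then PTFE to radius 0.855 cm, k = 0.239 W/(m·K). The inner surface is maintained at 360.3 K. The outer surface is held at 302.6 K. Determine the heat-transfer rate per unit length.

Q' = 246 W/m

Resistance network (inner→outer):
  R'_brass = ln(0.00601/0.00550)/(2πk) = 0.08868/(2π·112) = 1.260×10^-4 m·K/W
  R'_PTFE = ln(0.00855/0.00601)/(2πk) = 0.3525/(2π·0.239) = 0.2347 m·K/W
ΣR = 1.260×10^-4 + 0.2347 = 0.2348 m·K/W
Q' = ΔT/ΣR = (360.3 K − 302.6 K)/0.2348 = 246 W/m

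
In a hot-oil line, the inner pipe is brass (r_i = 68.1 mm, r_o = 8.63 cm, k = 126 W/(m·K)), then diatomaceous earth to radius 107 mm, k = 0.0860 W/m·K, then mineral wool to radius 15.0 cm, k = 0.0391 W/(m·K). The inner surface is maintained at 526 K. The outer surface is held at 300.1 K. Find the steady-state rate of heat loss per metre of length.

Q' = 127 W/m

Resistance network (inner→outer):
  R'_brass = ln(0.0863/0.0681)/(2πk) = 0.2369/(2π·126) = 2.992×10^-4 m·K/W
  R'_diatomaceous earth = ln(0.107/0.0863)/(2πk) = 0.2150/(2π·0.0860) = 0.3979 m·K/W
  R'_mineral wool = ln(0.150/0.107)/(2πk) = 0.3378/(2π·0.0391) = 1.375 m·K/W
ΣR = 2.992×10^-4 + 0.3979 + 1.375 = 1.773 m·K/W
Q' = ΔT/ΣR = (526 K − 300.1 K)/1.773 = 127 W/m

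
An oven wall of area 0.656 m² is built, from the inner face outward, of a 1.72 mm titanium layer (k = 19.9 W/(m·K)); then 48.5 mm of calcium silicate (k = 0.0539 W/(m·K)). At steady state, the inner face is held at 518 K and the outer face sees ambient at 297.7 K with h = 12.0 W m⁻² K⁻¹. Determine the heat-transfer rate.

Q = 147 W

Resistance network (inner→outer):
  R_titanium = L/(kA) = 0.00172/(19.9·0.656) = 1.318×10^-4 K/W
  R_calcium silicate = L/(kA) = 0.0485/(0.0539·0.656) = 1.372 K/W
  R_conv,out = 1/(hA) = 1/(12.0·0.656) = 0.1270 K/W
ΣR = 1.318×10^-4 + 1.372 + 0.1270 = 1.499 K/W
Q = ΔT/ΣR = (518 K − 297.7 K)/1.499 = 147 W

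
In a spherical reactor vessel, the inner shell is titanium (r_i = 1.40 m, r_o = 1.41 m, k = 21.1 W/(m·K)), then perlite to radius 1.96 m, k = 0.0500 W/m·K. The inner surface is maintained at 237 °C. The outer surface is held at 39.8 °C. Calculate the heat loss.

Q = 623 W

Resistance network (inner→outer):
  R_titanium = (1/1.40 − 1/1.41)/(4πk) = 0.005066/(4π·21.1) = 1.911×10^-5 K/W
  R_perlite = (1/1.41 − 1/1.96)/(4πk) = 0.1990/(4π·0.0500) = 0.3167 K/W
ΣR = 1.911×10^-5 + 0.3167 = 0.3167 K/W
Q = ΔT/ΣR = (237 °C − 39.8 °C)/0.3167 = 623 W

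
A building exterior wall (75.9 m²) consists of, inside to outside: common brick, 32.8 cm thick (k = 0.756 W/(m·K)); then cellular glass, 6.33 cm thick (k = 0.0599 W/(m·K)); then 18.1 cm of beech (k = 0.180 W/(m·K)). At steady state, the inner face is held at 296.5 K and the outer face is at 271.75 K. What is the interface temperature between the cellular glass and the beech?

T = 281.72 K

Resistance network (inner→outer):
  R_common brick = L/(kA) = 0.328/(0.756·75.9) = 0.005716 K/W
  R_cellular glass = L/(kA) = 0.0633/(0.0599·75.9) = 0.01392 K/W
  R_beech = L/(kA) = 0.181/(0.180·75.9) = 0.01325 K/W
ΣR = 0.005716 + 0.01392 + 0.01325 = 0.03289 K/W
Q = ΔT/ΣR = (296.5 K − 271.75 K)/0.03289 = 752.5 W
From the inner boundary to the cellular glass/beech interface, ΣR_partial = 0.01964 K/W.
T_interface = T_in − Q·ΣR_partial = 296.5 K − (752.5)(0.01964) = 281.72 K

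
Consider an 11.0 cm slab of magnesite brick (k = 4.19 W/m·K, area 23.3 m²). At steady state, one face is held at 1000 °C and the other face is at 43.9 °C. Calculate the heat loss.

Q = kA·ΔT/L = 4.19 × 23.3 × |1000 °C − 43.9 °C| / 0.110 = 8.49×10^5 W

Q = 849 kW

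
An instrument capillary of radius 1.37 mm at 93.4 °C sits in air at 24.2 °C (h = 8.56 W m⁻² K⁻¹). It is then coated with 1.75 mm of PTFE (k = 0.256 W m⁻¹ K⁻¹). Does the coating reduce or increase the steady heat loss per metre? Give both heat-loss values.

increases: 5.10 → 10.7 W/m

Critical radius for a cylinder: r_cr = k/h = 0.0299 m = 2.99 cm.
Outer radius after coating: r₂ = 0.00137 + 0.00175 = 0.00312 m.
Since r₁ < r_cr and r₂ ≤ r_cr, the coating moves toward the maximum at r_cr — heat loss rises.
Bare: R = 1/(2πr₁h) = 13.57 m·K/W; Q = 69.2/13.57 = 5.10 W/m.
Coated: R = R_cond + R_conv = 6.471 m·K/W; Q = 69.2/6.471 = 10.7 W/m.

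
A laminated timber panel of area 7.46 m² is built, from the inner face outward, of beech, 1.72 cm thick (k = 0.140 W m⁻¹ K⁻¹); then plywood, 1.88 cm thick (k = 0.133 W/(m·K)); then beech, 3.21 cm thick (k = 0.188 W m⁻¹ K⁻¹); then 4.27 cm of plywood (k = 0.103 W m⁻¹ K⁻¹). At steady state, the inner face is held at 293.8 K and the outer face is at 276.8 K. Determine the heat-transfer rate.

Resistance network (inner→outer):
  R_beech = L/(kA) = 0.0172/(0.140·7.46) = 0.01647 K/W
  R_plywood = L/(kA) = 0.0188/(0.133·7.46) = 0.01895 K/W
  R_beech = L/(kA) = 0.0321/(0.188·7.46) = 0.02289 K/W
  R_plywood = L/(kA) = 0.0427/(0.103·7.46) = 0.05557 K/W
ΣR = 0.01647 + 0.01895 + 0.02289 + 0.05557 = 0.1139 K/W
Q = ΔT/ΣR = (293.8 K − 276.8 K)/0.1139 = 149 W

Q = 149 W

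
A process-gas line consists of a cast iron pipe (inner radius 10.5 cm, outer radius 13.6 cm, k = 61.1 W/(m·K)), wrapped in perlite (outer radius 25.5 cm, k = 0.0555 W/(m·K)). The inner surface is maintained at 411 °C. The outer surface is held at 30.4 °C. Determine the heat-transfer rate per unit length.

Q' = 211 W/m

Resistance network (inner→outer):
  R'_cast iron = ln(0.136/0.105)/(2πk) = 0.2587/(2π·61.1) = 6.739×10^-4 m·K/W
  R'_perlite = ln(0.255/0.136)/(2πk) = 0.6286/(2π·0.0555) = 1.803 m·K/W
ΣR = 6.739×10^-4 + 1.803 = 1.804 m·K/W
Q' = ΔT/ΣR = (411 °C − 30.4 °C)/1.804 = 211 W/m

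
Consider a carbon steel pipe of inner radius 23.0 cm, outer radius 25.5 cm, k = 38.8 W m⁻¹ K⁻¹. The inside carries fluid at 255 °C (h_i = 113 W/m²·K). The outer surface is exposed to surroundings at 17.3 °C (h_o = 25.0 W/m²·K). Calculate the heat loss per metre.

Treat each layer as a resistance in series:
  R'_conv,in = 1/(2πr h) = 1/(2π·0.230·113) = 0.006124 m·K/W
  R'_carbon steel = ln(0.255/0.230)/(2πk) = 0.1032/(2π·38.8) = 4.233×10^-4 m·K/W
  R'_conv,out = 1/(2πr h) = 1/(2π·0.255·25.0) = 0.02497 m·K/W
ΣR = 0.006124 + 4.233×10^-4 + 0.02497 = 0.03152 m·K/W
Q' = ΔT/ΣR = (255 °C − 17.3 °C)/0.03152 = 7540 W/m

Q' = 7.54 kW/m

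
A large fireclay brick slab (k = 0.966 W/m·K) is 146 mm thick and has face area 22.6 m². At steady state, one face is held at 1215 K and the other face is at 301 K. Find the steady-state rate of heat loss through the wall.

Q = kA·ΔT/L = 0.966 × 22.6 × |1215 K − 301 K| / 0.146 = 1.37×10^5 W

Q = 137 kW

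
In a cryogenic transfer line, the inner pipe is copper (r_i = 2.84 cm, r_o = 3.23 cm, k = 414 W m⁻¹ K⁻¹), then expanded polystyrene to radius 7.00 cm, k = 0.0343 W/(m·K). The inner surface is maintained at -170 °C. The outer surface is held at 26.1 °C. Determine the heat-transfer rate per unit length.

Treat each layer as a resistance in series:
  R'_copper = ln(0.0323/0.0284)/(2πk) = 0.1287/(2π·414) = 4.947×10^-5 m·K/W
  R'_expanded polystyrene = ln(0.0700/0.0323)/(2πk) = 0.7734/(2π·0.0343) = 3.589 m·K/W
ΣR = 4.947×10^-5 + 3.589 = 3.589 m·K/W
Q' = ΔT/ΣR = (-170 °C − 26.1 °C)/3.589 = -54.6 W/m
(Negative Q' ⇒ heat flows inward; heat gain = 54.6 W/m.)

Q' = 54.6 W/m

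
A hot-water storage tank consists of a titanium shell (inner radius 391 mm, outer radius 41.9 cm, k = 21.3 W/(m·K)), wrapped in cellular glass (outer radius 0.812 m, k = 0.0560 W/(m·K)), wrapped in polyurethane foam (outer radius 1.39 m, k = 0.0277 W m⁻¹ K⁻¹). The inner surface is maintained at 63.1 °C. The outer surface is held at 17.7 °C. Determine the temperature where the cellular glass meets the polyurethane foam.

Treat each layer as a resistance in series:
  R_titanium = (1/0.391 − 1/0.419)/(4πk) = 0.1709/(4π·21.3) = 6.385×10^-4 K/W
  R_cellular glass = (1/0.419 − 1/0.812)/(4πk) = 1.155/(4π·0.0560) = 1.641 K/W
  R_polyurethane foam = (1/0.812 − 1/1.39)/(4πk) = 0.5121/(4π·0.0277) = 1.471 K/W
ΣR = 6.385×10^-4 + 1.641 + 1.471 = 3.113 K/W
Q = ΔT/ΣR = (63.1 °C − 17.7 °C)/3.113 = 14.58 W
From the inner boundary to the cellular glass/polyurethane foam interface, ΣR_partial = 1.642 K/W.
T_interface = T_in − Q·ΣR_partial = 63.1 °C − (14.58)(1.642) = 39.2 °C

T = 39.2 °C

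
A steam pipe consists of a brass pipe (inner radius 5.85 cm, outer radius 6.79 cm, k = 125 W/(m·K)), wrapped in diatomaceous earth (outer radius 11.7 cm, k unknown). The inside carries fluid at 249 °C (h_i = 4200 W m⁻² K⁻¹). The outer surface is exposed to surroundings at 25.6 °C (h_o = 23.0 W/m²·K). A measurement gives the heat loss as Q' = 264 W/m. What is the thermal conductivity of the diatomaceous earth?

k = 0.110 W/m·K

ΣR = ΔT/Q' = |249 − 25.6|/264 = 0.8462 m·K/W
Known resistances:
  R'_conv,in = 1/(2πr h) = 1/(2π·0.0585·4200) = 6.478×10^-4 m·K/W
  R'_brass = ln(0.0679/0.0585)/(2πk) = 0.1490/(2π·125) = 1.897×10^-4 m·K/W
  R'_conv,out = 1/(2πr h) = 1/(2π·0.117·23.0) = 0.05914 m·K/W
R_diatomaceous earth = ΣR − ΣR_known = 0.8462 − 0.05998 = 0.7862 m·K/W
ln(r₂/r₁)/(2πk) = 0.7862 ⇒ k = 0.5441/(2π·0.7862) = 0.110 W/m·K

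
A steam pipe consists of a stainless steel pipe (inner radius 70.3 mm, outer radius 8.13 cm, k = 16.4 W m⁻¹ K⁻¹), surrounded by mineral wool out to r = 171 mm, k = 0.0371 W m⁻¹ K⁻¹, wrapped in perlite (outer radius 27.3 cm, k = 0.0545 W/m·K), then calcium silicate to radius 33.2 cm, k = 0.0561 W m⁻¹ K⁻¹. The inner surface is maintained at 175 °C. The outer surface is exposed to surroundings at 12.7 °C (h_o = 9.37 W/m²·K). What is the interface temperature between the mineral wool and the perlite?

Series thermal resistances, inner to outer:
  R'_stainless steel = ln(0.0813/0.0703)/(2πk) = 0.1454/(2π·16.4) = 0.001411 m·K/W
  R'_mineral wool = ln(0.171/0.0813)/(2πk) = 0.7435/(2π·0.0371) = 3.190 m·K/W
  R'_perlite = ln(0.273/0.171)/(2πk) = 0.4678/(2π·0.0545) = 1.366 m·K/W
  R'_calcium silicate = ln(0.332/0.273)/(2πk) = 0.1957/(2π·0.0561) = 0.5551 m·K/W
  R'_conv,out = 1/(2πr h) = 1/(2π·0.332·9.37) = 0.05116 m·K/W
ΣR = 0.001411 + 3.190 + 1.366 + 0.5551 + 0.05116 = 5.164 m·K/W
Q' = ΔT/ΣR = (175 °C − 12.7 °C)/5.164 = 31.43 W/m
From the inner boundary to the mineral wool/perlite interface, ΣR_partial = 3.191 m·K/W.
T_interface = T_in − Q'·ΣR_partial = 175 °C − (31.43)(3.191) = 74.7 °C

T = 74.7 °C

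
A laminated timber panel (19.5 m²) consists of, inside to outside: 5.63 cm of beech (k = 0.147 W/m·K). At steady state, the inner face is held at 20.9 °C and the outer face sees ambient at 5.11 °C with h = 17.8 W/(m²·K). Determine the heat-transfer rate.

Series thermal resistances, inner to outer:
  R_beech = L/(kA) = 0.0563/(0.147·19.5) = 0.01964 K/W
  R_conv,out = 1/(hA) = 1/(17.8·19.5) = 0.002881 K/W
ΣR = 0.01964 + 0.002881 = 0.02252 K/W
Q = ΔT/ΣR = (20.9 °C − 5.11 °C)/0.02252 = 701 W

Q = 701 W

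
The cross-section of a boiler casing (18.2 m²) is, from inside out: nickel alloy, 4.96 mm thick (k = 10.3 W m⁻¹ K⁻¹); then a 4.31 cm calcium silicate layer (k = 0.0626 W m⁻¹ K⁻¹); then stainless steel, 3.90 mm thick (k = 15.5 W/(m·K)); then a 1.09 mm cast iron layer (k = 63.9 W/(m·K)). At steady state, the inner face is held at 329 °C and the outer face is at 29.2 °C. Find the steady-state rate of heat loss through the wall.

Series thermal resistances, inner to outer:
  R_nickel alloy = L/(kA) = 0.00496/(10.3·18.2) = 2.646×10^-5 K/W
  R_calcium silicate = L/(kA) = 0.0431/(0.0626·18.2) = 0.03783 K/W
  R_stainless steel = L/(kA) = 0.00390/(15.5·18.2) = 1.382×10^-5 K/W
  R_cast iron = L/(kA) = 0.00109/(63.9·18.2) = 9.372×10^-7 K/W
ΣR = 2.646×10^-5 + 0.03783 + 1.382×10^-5 + 9.372×10^-7 = 0.03787 K/W
Q = ΔT/ΣR = (329 °C − 29.2 °C)/0.03787 = 7920 W

Q = 7.92 kW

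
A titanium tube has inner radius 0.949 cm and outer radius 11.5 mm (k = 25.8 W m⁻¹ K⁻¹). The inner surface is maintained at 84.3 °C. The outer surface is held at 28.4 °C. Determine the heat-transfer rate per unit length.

Q' = 47.2 kW/m

Q' = 2πk·ΔT/ln(r₂/r₁) = 2π × 25.8 × 55.9 / ln(0.0115/0.00949) = 47200 W/m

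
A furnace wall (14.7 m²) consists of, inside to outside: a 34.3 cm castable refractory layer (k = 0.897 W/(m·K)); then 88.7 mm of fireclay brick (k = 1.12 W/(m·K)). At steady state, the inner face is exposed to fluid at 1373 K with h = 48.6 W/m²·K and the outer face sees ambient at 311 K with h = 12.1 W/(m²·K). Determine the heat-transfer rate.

Treat each layer as a resistance in series:
  R_conv,in = 1/(hA) = 1/(48.6·14.7) = 0.001400 K/W
  R_castable refractory = L/(kA) = 0.343/(0.897·14.7) = 0.02601 K/W
  R_fireclay brick = L/(kA) = 0.0887/(1.12·14.7) = 0.005388 K/W
  R_conv,out = 1/(hA) = 1/(12.1·14.7) = 0.005622 K/W
ΣR = 0.001400 + 0.02601 + 0.005388 + 0.005622 = 0.03842 K/W
Q = ΔT/ΣR = (1373 K − 311 K)/0.03842 = 27600 W

Q = 27.6 kW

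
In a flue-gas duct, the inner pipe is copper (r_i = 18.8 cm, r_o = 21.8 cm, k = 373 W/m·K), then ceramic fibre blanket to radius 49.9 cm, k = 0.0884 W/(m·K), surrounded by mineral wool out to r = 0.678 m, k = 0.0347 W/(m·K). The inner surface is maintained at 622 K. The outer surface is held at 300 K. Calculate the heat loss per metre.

Q' = 111 W/m

Series thermal resistances, inner to outer:
  R'_copper = ln(0.218/0.188)/(2πk) = 0.1481/(2π·373) = 6.317×10^-5 m·K/W
  R'_ceramic fibre blanket = ln(0.499/0.218)/(2πk) = 0.8281/(2π·0.0884) = 1.491 m·K/W
  R'_mineral wool = ln(0.678/0.499)/(2πk) = 0.3065/(2π·0.0347) = 1.406 m·K/W
ΣR = 6.317×10^-5 + 1.491 + 1.406 = 2.897 m·K/W
Q' = ΔT/ΣR = (622 K − 300 K)/2.897 = 111 W/m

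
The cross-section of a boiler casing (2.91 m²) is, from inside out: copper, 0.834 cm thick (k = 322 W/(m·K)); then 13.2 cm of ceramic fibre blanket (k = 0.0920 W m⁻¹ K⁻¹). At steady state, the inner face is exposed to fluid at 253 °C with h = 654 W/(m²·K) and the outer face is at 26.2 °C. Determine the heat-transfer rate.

Q = 459 W

Treat each layer as a resistance in series:
  R_conv,in = 1/(hA) = 1/(654·2.91) = 5.254×10^-4 K/W
  R_copper = L/(kA) = 0.00834/(322·2.91) = 8.901×10^-6 K/W
  R_ceramic fibre blanket = L/(kA) = 0.132/(0.0920·2.91) = 0.4931 K/W
ΣR = 5.254×10^-4 + 8.901×10^-6 + 0.4931 = 0.4936 K/W
Q = ΔT/ΣR = (253 °C − 26.2 °C)/0.4936 = 459 W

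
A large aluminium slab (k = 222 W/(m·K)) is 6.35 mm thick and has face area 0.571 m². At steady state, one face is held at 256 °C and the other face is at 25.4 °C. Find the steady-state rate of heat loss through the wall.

Q = kA·ΔT/L = 222 × 0.571 × |256 °C − 25.4 °C| / 0.00635 = 4.60×10^6 W

Q = 4600 kW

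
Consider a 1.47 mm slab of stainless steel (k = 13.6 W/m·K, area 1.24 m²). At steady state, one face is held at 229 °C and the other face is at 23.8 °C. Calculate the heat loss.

Q = 2350 kW

Q = kA·ΔT/L = 13.6 × 1.24 × |229 °C − 23.8 °C| / 0.00147 = 2.35×10^6 W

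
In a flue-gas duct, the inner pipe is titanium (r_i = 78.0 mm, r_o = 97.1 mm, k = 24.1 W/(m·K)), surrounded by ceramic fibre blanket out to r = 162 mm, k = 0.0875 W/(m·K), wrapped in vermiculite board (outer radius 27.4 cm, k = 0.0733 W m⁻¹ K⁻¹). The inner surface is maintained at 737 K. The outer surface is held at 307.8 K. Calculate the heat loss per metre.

Resistance network (inner→outer):
  R'_titanium = ln(0.0971/0.0780)/(2πk) = 0.2190/(2π·24.1) = 0.001446 m·K/W
  R'_ceramic fibre blanket = ln(0.162/0.0971)/(2πk) = 0.5119/(2π·0.0875) = 0.9310 m·K/W
  R'_vermiculite board = ln(0.274/0.162)/(2πk) = 0.5255/(2π·0.0733) = 1.141 m·K/W
ΣR = 0.001446 + 0.9310 + 1.141 = 2.073 m·K/W
Q' = ΔT/ΣR = (737 K − 307.8 K)/2.073 = 207 W/m

Q' = 207 W/m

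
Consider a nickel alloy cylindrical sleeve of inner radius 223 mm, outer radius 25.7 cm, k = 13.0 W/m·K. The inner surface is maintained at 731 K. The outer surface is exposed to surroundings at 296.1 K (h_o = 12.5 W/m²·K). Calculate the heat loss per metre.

Series thermal resistances, inner to outer:
  R'_nickel alloy = ln(0.257/0.223)/(2πk) = 0.1419/(2π·13.0) = 0.001737 m·K/W
  R'_conv,out = 1/(2πr h) = 1/(2π·0.257·12.5) = 0.04954 m·K/W
ΣR = 0.001737 + 0.04954 = 0.05128 m·K/W
Q' = ΔT/ΣR = (731 K − 296.1 K)/0.05128 = 8480 W/m

Q' = 8480 W/m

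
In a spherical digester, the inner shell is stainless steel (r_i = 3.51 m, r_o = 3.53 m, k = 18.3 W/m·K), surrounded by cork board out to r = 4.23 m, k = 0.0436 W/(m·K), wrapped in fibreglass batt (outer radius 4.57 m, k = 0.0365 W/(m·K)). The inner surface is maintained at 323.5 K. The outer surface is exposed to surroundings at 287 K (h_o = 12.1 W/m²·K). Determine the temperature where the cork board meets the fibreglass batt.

Series thermal resistances, inner to outer:
  R_stainless steel = (1/3.51 − 1/3.53)/(4πk) = 0.001614/(4π·18.3) = 7.019×10^-6 K/W
  R_cork board = (1/3.53 − 1/4.23)/(4πk) = 0.04688/(4π·0.0436) = 0.08556 K/W
  R_fibreglass batt = (1/4.23 − 1/4.57)/(4πk) = 0.01759/(4π·0.0365) = 0.03835 K/W
  R_conv,out = 1/(4πr²h) = 1/(4π·4.57²·12.1) = 3.149×10^-4 K/W
ΣR = 7.019×10^-6 + 0.08556 + 0.03835 + 3.149×10^-4 = 0.1242 K/W
Q = ΔT/ΣR = (323.5 K − 287 K)/0.1242 = 293.9 W
From the inner boundary to the cork board/fibreglass batt interface, ΣR_partial = 0.08557 K/W.
T_interface = T_in − Q·ΣR_partial = 323.5 K − (293.9)(0.08557) = 298.4 K

T = 298.4 K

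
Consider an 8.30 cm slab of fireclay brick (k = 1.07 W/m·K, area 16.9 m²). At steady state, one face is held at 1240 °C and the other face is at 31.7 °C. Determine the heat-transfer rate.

Q = 263 kW

Q = kA·ΔT/L = 1.07 × 16.9 × |1240 °C − 31.7 °C| / 0.0830 = 2.63×10^5 W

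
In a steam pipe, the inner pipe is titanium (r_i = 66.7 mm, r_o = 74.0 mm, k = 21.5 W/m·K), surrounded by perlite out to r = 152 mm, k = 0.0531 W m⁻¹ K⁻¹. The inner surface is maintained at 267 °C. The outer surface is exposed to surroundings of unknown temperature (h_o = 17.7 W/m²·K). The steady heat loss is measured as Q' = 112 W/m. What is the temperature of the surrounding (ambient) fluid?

T_out = 18.7 °C

Sum the resistances:
  R'_titanium = ln(0.0740/0.0667)/(2πk) = 0.1039/(2π·21.5) = 7.688×10^-4 m·K/W
  R'_perlite = ln(0.152/0.0740)/(2πk) = 0.7198/(2π·0.0531) = 2.157 m·K/W
  R'_conv,out = 1/(2πr h) = 1/(2π·0.152·17.7) = 0.05916 m·K/W
ΣR = 2.217 m·K/W
ΔT = Q'·ΣR = 112 × 2.217 = 248.3 K
Heat flows outward, so T_out = T_in − ΔT = 267 − 248.3 = 18.7 °C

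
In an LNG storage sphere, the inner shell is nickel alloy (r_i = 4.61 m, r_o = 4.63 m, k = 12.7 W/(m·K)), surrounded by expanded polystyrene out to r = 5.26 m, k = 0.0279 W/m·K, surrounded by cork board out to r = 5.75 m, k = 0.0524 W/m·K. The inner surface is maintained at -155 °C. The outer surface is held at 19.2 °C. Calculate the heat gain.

Q = 1770 W

Resistance network (inner→outer):
  R_nickel alloy = (1/4.61 − 1/4.63)/(4πk) = 9.370×10^-4/(4π·12.7) = 5.871×10^-6 K/W
  R_expanded polystyrene = (1/4.63 − 1/5.26)/(4πk) = 0.02587/(4π·0.0279) = 0.07378 K/W
  R_cork board = (1/5.26 − 1/5.75)/(4πk) = 0.01620/(4π·0.0524) = 0.02460 K/W
ΣR = 5.871×10^-6 + 0.07378 + 0.02460 = 0.09839 K/W
Q = ΔT/ΣR = (-155 °C − 19.2 °C)/0.09839 = -1770 W
(Negative Q ⇒ heat flows inward; heat gain = 1770 W.)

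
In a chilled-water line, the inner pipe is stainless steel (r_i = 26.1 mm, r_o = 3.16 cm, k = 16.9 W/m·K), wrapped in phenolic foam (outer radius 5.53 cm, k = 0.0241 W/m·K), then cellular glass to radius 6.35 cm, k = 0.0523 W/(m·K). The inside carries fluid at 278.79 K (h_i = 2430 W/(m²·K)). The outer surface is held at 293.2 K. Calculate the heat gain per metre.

Treat each layer as a resistance in series:
  R'_conv,in = 1/(2πr h) = 1/(2π·0.0261·2430) = 0.002509 m·K/W
  R'_stainless steel = ln(0.0316/0.0261)/(2πk) = 0.1912/(2π·16.9) = 0.001801 m·K/W
  R'_phenolic foam = ln(0.0553/0.0316)/(2πk) = 0.5596/(2π·0.0241) = 3.696 m·K/W
  R'_cellular glass = ln(0.0635/0.0553)/(2πk) = 0.1383/(2π·0.0523) = 0.4208 m·K/W
ΣR = 0.002509 + 0.001801 + 3.696 + 0.4208 = 4.121 m·K/W
Q' = ΔT/ΣR = (278.79 K − 293.2 K)/4.121 = -3.50 W/m
(Negative Q' ⇒ heat flows inward; heat gain = 3.50 W/m.)

Q' = 3.50 W/m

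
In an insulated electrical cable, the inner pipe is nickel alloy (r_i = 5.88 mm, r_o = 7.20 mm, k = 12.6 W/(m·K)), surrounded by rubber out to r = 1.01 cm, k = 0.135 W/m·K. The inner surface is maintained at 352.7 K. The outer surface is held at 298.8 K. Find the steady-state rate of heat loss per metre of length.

Resistance network (inner→outer):
  R'_nickel alloy = ln(0.00720/0.00588)/(2πk) = 0.2025/(2π·12.6) = 0.002558 m·K/W
  R'_rubber = ln(0.0101/0.00720)/(2πk) = 0.3385/(2π·0.135) = 0.3990 m·K/W
ΣR = 0.002558 + 0.3990 = 0.4016 m·K/W
Q' = ΔT/ΣR = (352.7 K − 298.8 K)/0.4016 = 134 W/m

Q' = 134 W/m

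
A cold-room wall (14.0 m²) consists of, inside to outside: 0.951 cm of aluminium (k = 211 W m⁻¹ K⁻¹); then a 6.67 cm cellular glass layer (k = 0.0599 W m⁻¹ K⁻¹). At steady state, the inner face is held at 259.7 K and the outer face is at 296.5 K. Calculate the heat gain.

Series thermal resistances, inner to outer:
  R_aluminium = L/(kA) = 0.00951/(211·14.0) = 3.219×10^-6 K/W
  R_cellular glass = L/(kA) = 0.0667/(0.0599·14.0) = 0.07954 K/W
ΣR = 3.219×10^-6 + 0.07954 = 0.07954 K/W
Q = ΔT/ΣR = (259.7 K − 296.5 K)/0.07954 = -463 W
(Negative Q ⇒ heat flows inward; heat gain = 463 W.)

Q = 463 W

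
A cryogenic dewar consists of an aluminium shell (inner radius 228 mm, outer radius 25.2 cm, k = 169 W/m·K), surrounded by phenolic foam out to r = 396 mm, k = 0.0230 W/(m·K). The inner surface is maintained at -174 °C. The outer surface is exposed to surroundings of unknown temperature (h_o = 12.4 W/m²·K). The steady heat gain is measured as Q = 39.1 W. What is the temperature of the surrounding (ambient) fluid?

T_out = 22.8 °C

Series resistances:
  R_aluminium = (1/0.228 − 1/0.252)/(4πk) = 0.4177/(4π·169) = 1.967×10^-4 K/W
  R_phenolic foam = (1/0.252 − 1/0.396)/(4πk) = 1.443/(4π·0.0230) = 4.993 K/W
  R_conv,out = 1/(4πr²h) = 1/(4π·0.396²·12.4) = 0.04092 K/W
ΣR = 5.034 K/W
ΔT = Q·ΣR = 39.1 × 5.034 = 196.8 K
Heat flows inward, so T_out = T_in + ΔT = -174 + 196.8 = 22.8 °C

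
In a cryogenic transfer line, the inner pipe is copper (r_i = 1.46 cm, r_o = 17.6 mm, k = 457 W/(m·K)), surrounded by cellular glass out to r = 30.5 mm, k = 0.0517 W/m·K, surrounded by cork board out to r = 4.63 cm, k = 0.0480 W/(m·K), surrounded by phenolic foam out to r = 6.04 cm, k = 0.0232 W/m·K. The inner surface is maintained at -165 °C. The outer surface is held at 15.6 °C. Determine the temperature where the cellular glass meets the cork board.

T = -103 °C

Resistance network (inner→outer):
  R'_copper = ln(0.0176/0.0146)/(2πk) = 0.1869/(2π·457) = 6.508×10^-5 m·K/W
  R'_cellular glass = ln(0.0305/0.0176)/(2πk) = 0.5498/(2π·0.0517) = 1.693 m·K/W
  R'_cork board = ln(0.0463/0.0305)/(2πk) = 0.4174/(2π·0.0480) = 1.384 m·K/W
  R'_phenolic foam = ln(0.0604/0.0463)/(2πk) = 0.2658/(2π·0.0232) = 1.824 m·K/W
ΣR = 6.508×10^-5 + 1.693 + 1.384 + 1.824 = 4.901 m·K/W
Q' = ΔT/ΣR = (-165 °C − 15.6 °C)/4.901 = -36.85 W/m
From the inner boundary to the cellular glass/cork board interface, ΣR_partial = 1.693 m·K/W.
T_interface = T_in − Q'·ΣR_partial = -165 °C − (-36.85)(1.693) = -103 °C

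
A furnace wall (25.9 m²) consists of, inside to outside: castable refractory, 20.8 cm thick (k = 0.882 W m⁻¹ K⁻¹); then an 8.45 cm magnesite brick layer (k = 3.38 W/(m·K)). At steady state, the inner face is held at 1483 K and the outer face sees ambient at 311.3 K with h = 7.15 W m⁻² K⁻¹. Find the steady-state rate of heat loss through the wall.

Q = 75.7 kW

Series thermal resistances, inner to outer:
  R_castable refractory = L/(kA) = 0.208/(0.882·25.9) = 0.009105 K/W
  R_magnesite brick = L/(kA) = 0.0845/(3.38·25.9) = 9.653×10^-4 K/W
  R_conv,out = 1/(hA) = 1/(7.15·25.9) = 0.005400 K/W
ΣR = 0.009105 + 9.653×10^-4 + 0.005400 = 0.01547 K/W
Q = ΔT/ΣR = (1483 K − 311.3 K)/0.01547 = 75700 W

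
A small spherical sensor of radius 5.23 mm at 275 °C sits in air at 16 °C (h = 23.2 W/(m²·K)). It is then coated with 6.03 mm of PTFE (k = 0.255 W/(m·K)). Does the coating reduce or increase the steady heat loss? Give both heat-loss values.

Critical radius for a sphere: r_cr = 2k/h = 0.0220 m = 2.20 cm.
Outer radius after coating: r₂ = 0.00523 + 0.00603 = 0.01126 m.
Since r₁ < r_cr and r₂ ≤ r_cr, the coating moves toward the maximum at r_cr — heat loss rises.
Bare: R = 1/(4πr₁²h) = 125.4 K/W; Q = 259/125.4 = 2.07 W.
Coated: R = R_cond + R_conv = 59.01 K/W; Q = 259/59.01 = 4.39 W.

increases: 2.07 → 4.39 W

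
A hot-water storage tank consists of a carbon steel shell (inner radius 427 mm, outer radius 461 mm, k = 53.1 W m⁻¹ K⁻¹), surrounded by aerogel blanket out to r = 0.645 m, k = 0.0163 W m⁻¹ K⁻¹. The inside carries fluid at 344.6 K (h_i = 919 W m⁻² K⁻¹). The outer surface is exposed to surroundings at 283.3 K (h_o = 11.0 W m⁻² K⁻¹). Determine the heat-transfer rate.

Q = 20.2 W

Treat each layer as a resistance in series:
  R_conv,in = 1/(4πr²h) = 1/(4π·0.427²·919) = 4.749×10^-4 K/W
  R_carbon steel = (1/0.427 − 1/0.461)/(4πk) = 0.1727/(4π·53.1) = 2.588×10^-4 K/W
  R_aerogel blanket = (1/0.461 − 1/0.645)/(4πk) = 0.6188/(4π·0.0163) = 3.021 K/W
  R_conv,out = 1/(4πr²h) = 1/(4π·0.645²·11.0) = 0.01739 K/W
ΣR = 4.749×10^-4 + 2.588×10^-4 + 3.021 + 0.01739 = 3.039 K/W
Q = ΔT/ΣR = (344.6 K − 283.3 K)/3.039 = 20.2 W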